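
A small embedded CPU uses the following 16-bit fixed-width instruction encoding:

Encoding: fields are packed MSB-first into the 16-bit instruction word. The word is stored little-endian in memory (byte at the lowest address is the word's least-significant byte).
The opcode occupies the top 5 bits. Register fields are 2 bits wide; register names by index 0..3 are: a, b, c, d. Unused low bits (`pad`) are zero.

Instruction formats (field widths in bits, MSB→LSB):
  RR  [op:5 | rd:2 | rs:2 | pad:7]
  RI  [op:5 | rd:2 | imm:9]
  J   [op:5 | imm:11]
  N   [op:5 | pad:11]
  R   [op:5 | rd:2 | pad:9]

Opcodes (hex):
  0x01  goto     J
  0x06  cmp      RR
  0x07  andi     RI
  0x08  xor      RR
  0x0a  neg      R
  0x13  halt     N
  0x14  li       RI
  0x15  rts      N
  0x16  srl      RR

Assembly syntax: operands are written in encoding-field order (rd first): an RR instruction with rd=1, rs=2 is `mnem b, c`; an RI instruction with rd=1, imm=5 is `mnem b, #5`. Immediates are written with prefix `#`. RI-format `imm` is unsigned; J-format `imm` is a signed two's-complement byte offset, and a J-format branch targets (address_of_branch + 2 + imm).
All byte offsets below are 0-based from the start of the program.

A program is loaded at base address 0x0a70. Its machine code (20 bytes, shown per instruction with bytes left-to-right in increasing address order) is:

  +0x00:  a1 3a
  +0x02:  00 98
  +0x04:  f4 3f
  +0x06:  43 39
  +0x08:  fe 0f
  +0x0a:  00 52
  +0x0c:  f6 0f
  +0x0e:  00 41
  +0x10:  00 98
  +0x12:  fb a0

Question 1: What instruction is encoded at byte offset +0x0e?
xor a, c

[0e] 00 41 → 0x4100
  opcode bits[15:11]=0x8: xor/RR
  [10:9] rd=0 = a
  [8:7] rs=2 = c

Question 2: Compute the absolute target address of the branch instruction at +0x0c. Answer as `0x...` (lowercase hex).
0x0a74

off 0x0c: read f6 0f as little → 0x0ff6
  op=0x0ff6>>11=0x1 ⇒ goto (J)
  [10:0] imm=2038 (s11→-10) = #-10
  target = base 0x0a70 + off 0x0c + 2 + imm -10 = 0x0a74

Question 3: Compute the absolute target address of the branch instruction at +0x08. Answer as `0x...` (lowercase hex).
0x0a78

@+08  little-endian(fe 0f) = 0x0ffe
  top 5b → 0x1 → goto [J]
  [10:0] imm=2046 (s11→-2) = #-2
  target = base 0x0a70 + off 0x08 + 2 + imm -2 = 0x0a78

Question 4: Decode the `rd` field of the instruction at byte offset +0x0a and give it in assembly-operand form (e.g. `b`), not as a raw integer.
[0a] 00 52 → 0x5200
  top 5b → 0xa → neg [R]
  [10:9] rd=1 = b

b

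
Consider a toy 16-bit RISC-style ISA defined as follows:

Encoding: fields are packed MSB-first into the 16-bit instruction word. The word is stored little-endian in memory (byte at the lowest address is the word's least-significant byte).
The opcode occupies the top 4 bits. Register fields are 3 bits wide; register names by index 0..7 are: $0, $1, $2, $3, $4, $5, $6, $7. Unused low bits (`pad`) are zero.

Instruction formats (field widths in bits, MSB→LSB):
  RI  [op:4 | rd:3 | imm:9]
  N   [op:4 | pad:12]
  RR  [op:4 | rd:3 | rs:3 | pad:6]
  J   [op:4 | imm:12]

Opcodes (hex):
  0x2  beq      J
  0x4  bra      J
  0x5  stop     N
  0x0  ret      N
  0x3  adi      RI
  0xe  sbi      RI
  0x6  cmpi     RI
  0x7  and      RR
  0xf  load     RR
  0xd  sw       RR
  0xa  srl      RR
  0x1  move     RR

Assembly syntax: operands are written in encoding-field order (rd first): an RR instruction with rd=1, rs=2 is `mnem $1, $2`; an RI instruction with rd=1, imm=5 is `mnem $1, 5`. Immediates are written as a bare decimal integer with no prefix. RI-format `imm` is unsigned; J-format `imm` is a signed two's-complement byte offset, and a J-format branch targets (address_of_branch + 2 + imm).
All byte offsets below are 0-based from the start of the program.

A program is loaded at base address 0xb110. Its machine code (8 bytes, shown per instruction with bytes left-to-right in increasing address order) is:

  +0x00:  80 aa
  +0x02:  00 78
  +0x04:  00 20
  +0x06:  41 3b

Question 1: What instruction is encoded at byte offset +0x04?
@+04  little-endian(00 20) = 0x2000
  op=0x2000>>12=0x2 ⇒ beq (J)
  imm: (w>>0)&0xfff=0x0 → 0

beq 0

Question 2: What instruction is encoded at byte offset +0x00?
+0x00: 80 aa ⇒ word 0xaa80 (little)
  opcode bits[15:12]=0xa: srl/RR
  [11:9] rd=5 = $5
  [8:6] rs=2 = $2

srl $5, $2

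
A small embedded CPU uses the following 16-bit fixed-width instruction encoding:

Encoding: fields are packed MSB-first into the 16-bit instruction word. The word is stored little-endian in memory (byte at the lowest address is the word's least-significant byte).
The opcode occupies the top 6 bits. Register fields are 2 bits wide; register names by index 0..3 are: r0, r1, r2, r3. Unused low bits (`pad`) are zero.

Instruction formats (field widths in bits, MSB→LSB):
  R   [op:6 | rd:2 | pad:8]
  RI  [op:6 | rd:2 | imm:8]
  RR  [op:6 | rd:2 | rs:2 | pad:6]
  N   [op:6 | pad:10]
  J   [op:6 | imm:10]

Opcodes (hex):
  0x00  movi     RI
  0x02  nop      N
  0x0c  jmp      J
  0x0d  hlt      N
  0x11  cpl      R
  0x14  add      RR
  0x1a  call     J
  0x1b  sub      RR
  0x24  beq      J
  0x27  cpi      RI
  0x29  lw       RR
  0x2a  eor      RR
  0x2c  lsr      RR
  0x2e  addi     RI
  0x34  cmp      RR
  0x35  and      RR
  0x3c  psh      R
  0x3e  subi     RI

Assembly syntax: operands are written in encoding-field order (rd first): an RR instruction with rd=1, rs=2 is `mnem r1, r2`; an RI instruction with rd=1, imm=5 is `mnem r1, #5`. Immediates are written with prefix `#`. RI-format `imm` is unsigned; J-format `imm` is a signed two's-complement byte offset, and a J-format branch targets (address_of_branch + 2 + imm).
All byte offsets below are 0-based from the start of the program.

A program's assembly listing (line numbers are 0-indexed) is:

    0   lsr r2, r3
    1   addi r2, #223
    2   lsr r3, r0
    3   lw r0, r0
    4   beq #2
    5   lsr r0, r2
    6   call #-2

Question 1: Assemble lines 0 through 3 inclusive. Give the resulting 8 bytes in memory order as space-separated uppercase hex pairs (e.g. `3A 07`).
C0 B2 DF BA 00 B3 00 A4

L0: lsr op=0x2c:6|rd=2:2|rs=3:2|pad=0:6 ⇒ 0xb2c0 ⇒ little c0 b2
L1: addi op=0x2e:6|rd=2:2|imm=223:8 ⇒ 0xbadf ⇒ little df ba
L2: lsr op=0x2c:6|rd=3:2|rs=0:2|pad=0:6 ⇒ 0xb300 ⇒ little 00 b3
L3: lw op=0x29:6|rd=0:2|rs=0:2|pad=0:6 ⇒ 0xa400 ⇒ little 00 a4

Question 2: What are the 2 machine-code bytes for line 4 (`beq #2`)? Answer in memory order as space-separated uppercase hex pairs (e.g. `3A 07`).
02 90

L4: beq op=0x24:6|imm=2:10 ⇒ 0x9002 ⇒ little 02 90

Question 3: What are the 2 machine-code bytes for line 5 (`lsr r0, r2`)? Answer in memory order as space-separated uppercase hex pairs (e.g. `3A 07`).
line 5 (lsr): pack op=0x2c:6|rd=0:2|rs=2:2|pad=0:6 = 0xb080; little→ 80 b0

80 B0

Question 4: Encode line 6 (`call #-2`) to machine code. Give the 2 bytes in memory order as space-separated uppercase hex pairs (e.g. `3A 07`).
FE 6B

6. call fields op=0x1a:6|imm=-2:10 → word 6bfeh → fe 6b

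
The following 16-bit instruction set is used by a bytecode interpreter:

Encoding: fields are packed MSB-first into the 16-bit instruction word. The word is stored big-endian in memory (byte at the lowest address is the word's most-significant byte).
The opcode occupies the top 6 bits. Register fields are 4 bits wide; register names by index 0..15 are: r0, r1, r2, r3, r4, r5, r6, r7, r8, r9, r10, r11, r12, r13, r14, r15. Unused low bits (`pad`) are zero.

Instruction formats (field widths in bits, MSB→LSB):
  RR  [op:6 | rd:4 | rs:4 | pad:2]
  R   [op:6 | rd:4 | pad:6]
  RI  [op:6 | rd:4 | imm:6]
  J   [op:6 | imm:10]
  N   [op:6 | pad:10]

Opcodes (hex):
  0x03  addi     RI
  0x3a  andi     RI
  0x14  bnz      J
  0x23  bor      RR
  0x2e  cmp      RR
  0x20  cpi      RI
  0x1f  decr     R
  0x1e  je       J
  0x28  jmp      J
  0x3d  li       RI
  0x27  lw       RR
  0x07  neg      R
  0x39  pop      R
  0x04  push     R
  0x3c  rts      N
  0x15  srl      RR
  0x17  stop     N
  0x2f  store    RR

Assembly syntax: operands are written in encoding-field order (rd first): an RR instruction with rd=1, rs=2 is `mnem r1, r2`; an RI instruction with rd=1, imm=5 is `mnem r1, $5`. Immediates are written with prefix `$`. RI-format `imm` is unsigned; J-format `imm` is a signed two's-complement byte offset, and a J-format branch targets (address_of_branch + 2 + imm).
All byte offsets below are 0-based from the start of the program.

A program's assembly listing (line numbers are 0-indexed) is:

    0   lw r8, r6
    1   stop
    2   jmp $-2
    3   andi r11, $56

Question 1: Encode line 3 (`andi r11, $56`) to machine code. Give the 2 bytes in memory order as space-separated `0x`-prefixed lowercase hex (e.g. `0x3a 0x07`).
0xea 0xf8

L3: andi op=0x3a:6|rd=11:4|imm=56:6 ⇒ 0xeaf8 ⇒ big ea f8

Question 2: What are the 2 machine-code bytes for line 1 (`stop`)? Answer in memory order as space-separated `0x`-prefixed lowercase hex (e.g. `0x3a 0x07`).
0x5c 0x00

L1: stop op=0x17:6|pad=0:10 ⇒ 0x5c00 ⇒ big 5c 00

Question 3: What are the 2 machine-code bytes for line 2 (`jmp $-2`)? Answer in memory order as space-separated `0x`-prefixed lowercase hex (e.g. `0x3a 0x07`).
2. jmp fields op=0x28:6|imm=-2:10 → word a3feh → a3 fe

0xa3 0xfe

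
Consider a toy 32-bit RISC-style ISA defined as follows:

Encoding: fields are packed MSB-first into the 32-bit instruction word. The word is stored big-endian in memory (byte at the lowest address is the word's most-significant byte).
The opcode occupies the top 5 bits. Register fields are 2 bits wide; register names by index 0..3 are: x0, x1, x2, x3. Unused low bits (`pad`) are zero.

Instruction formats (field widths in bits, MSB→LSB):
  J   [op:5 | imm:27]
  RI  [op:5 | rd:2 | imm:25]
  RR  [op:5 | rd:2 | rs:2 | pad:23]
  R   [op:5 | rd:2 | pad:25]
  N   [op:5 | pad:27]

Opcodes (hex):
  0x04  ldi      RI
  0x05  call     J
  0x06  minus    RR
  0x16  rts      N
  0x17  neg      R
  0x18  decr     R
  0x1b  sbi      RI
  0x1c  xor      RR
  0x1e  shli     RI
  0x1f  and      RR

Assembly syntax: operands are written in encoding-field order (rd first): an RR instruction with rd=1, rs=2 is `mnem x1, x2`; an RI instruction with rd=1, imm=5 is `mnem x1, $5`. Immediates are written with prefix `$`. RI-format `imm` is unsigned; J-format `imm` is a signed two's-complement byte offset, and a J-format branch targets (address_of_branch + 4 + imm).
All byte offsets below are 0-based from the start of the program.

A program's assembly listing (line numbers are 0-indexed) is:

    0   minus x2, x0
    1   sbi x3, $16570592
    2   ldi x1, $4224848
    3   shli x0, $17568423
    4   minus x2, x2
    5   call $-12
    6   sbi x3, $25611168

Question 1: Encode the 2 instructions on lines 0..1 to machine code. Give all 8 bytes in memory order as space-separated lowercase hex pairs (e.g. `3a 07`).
34 00 00 00 de fc d8 e0

0. minus fields op=0x6:5|rd=2:2|rs=0:2|pad=0:23 → word 34000000h → 34 00 00 00
1. sbi fields op=0x1b:5|rd=3:2|imm=16570592:25 → word defcd8e0h → de fc d8 e0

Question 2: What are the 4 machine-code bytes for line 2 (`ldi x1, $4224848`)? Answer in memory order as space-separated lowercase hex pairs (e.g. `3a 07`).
22 40 77 50

2. ldi fields op=0x4:5|rd=1:2|imm=4224848:25 → word 22407750h → 22 40 77 50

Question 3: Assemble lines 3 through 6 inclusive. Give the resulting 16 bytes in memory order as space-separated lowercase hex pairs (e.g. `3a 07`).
f1 0c 12 a7 35 00 00 00 2f ff ff f4 df 86 cb a0

L3: shli op=0x1e:5|rd=0:2|imm=17568423:25 ⇒ 0xf10c12a7 ⇒ big f1 0c 12 a7
L4: minus op=0x6:5|rd=2:2|rs=2:2|pad=0:23 ⇒ 0x35000000 ⇒ big 35 00 00 00
L5: call op=0x5:5|imm=-12:27 ⇒ 0x2ffffff4 ⇒ big 2f ff ff f4
L6: sbi op=0x1b:5|rd=3:2|imm=25611168:25 ⇒ 0xdf86cba0 ⇒ big df 86 cb a0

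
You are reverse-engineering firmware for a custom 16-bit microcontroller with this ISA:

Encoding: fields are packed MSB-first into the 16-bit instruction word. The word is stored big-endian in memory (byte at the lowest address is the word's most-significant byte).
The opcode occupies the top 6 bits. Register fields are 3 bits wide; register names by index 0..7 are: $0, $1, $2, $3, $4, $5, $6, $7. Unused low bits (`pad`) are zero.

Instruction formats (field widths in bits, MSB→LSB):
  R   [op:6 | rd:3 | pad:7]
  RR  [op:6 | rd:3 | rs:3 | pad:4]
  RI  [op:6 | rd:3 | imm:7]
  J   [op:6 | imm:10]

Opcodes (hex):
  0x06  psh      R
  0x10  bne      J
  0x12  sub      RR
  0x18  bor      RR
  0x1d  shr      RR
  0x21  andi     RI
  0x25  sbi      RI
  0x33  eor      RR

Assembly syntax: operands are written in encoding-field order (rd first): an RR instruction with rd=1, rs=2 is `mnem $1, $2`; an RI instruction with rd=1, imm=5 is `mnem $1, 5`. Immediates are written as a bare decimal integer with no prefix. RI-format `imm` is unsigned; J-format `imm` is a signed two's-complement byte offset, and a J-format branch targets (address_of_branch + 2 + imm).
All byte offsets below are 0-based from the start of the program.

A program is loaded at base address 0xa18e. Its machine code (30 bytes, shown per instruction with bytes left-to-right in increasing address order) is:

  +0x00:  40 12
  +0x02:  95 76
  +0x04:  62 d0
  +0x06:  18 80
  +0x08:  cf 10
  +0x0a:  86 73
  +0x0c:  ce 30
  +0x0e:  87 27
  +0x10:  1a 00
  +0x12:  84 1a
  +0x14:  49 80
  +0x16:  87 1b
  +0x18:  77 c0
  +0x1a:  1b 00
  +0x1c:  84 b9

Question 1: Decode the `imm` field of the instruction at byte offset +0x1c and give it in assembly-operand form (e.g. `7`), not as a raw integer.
+0x1c: 84 b9 ⇒ word 0x84b9 (big)
  opcode bits[15:10]=0x21: andi/RI
  rd: (w>>7)&0x7=0x1 → $1
  imm: (w>>0)&0x7f=0x39 → 57

57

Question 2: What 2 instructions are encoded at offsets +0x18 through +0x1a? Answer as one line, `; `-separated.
+0x18: 77 c0 ⇒ word 0x77c0 (big)
  top 6b → 0x1d → shr [RR]
  rd: (w>>7)&0x7=0x7 → $7
  rs: (w>>4)&0x7=0x4 → $4
+0x1a: 1b 00 ⇒ word 0x1b00 (big)
  top 6b → 0x6 → psh [R]
  rd: (w>>7)&0x7=0x6 → $6

shr $7, $4; psh $6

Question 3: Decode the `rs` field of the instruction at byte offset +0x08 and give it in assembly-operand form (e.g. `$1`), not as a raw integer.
$1

[08] cf 10 → 0xcf10
  opcode bits[15:10]=0x33: eor/RR
  rd@[9:7]=0x6 ⇒ $6
  rs@[6:4]=0x1 ⇒ $1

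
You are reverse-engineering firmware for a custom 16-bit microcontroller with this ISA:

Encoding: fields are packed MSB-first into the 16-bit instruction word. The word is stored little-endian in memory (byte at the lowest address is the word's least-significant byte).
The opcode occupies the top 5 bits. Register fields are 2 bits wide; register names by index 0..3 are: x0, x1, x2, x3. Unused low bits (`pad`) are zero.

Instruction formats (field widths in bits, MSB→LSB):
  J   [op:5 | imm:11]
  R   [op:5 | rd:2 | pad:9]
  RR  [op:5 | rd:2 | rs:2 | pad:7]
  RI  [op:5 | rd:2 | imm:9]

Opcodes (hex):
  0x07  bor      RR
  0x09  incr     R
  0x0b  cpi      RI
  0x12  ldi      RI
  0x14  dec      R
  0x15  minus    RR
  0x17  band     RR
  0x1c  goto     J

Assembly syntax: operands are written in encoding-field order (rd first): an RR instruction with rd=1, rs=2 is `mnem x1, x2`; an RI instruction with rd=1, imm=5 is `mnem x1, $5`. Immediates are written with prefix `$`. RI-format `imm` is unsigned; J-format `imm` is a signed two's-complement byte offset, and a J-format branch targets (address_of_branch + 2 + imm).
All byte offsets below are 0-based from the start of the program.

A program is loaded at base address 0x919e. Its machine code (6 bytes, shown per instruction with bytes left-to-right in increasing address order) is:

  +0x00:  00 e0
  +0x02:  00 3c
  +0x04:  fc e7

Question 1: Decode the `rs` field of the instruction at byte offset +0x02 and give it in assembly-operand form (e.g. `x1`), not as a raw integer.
off 0x02: read 00 3c as little → 0x3c00
  top 5b → 0x7 → bor [RR]
  [10:9] rd=2 = x2
  [8:7] rs=0 = x0

x0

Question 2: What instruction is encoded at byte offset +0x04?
goto $-4

[04] fc e7 → 0xe7fc
  opcode bits[15:11]=0x1c: goto/J
  imm@[10:0]=0x7fc (s11→-4) ⇒ $-4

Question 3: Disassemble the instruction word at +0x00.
[00] 00 e0 → 0xe000
  opcode bits[15:11]=0x1c: goto/J
  imm@[10:0]=0x0 ⇒ $0

goto $0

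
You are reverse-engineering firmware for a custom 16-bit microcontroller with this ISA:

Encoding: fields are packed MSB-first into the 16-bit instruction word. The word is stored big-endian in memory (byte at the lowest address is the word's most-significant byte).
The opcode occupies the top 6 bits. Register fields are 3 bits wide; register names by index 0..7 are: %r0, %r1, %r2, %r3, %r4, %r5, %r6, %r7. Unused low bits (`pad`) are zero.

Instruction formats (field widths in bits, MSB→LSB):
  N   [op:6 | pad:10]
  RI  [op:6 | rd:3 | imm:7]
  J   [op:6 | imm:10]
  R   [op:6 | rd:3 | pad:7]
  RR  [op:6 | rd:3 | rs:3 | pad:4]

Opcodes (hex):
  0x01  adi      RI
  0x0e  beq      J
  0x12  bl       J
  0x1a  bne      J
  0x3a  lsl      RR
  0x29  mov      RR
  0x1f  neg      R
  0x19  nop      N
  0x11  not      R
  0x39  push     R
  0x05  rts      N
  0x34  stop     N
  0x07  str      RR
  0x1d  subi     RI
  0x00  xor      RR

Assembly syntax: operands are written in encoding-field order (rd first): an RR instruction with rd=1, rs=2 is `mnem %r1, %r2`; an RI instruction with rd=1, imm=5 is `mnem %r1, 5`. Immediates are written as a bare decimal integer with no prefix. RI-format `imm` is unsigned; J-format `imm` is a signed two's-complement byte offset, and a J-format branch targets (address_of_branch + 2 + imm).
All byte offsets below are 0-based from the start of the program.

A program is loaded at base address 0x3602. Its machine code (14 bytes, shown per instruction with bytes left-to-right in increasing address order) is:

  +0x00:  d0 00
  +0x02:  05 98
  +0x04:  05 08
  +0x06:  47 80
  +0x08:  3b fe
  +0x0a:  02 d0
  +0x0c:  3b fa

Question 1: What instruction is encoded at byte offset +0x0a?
xor %r5, %r5

+0x0a: 02 d0 ⇒ word 0x02d0 (big)
  opcode bits[15:10]=0x0: xor/RR
  rd: (w>>7)&0x7=0x5 → %r5
  rs: (w>>4)&0x7=0x5 → %r5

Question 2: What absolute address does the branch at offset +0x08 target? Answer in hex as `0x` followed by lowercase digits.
0x360a

@+08  big-endian(3b fe) = 0x3bfe
  opcode bits[15:10]=0xe: beq/J
  imm: (w>>0)&0x3ff=0x3fe (s10→-2) → -2
  target = base 0x3602 + off 0x08 + 2 + imm -2 = 0x360a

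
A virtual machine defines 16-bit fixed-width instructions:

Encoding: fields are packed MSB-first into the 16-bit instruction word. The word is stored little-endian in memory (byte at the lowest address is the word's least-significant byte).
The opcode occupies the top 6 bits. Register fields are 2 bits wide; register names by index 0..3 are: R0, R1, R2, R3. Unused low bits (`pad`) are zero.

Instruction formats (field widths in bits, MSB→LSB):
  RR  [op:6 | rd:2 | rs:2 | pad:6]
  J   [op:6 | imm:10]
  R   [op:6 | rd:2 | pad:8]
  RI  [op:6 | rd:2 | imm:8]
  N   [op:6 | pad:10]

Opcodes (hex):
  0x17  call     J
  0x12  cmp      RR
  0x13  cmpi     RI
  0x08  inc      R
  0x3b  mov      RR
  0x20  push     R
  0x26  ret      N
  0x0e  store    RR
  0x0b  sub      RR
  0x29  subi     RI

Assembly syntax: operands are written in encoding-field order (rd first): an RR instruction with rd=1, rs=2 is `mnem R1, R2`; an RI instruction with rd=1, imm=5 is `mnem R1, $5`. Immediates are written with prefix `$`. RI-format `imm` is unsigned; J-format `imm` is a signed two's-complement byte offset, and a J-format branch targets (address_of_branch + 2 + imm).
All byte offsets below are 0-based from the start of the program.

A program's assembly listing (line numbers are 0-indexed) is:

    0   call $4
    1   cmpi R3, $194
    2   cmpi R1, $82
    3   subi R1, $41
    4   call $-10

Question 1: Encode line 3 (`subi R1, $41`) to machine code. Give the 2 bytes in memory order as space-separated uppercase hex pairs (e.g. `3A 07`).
29 A5

line 3 (subi): pack op=0x29:6|rd=1:2|imm=41:8 = 0xa529; little→ 29 a5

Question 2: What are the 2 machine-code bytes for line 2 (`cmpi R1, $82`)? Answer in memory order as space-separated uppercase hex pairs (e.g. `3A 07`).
line 2 (cmpi): pack op=0x13:6|rd=1:2|imm=82:8 = 0x4d52; little→ 52 4d

52 4D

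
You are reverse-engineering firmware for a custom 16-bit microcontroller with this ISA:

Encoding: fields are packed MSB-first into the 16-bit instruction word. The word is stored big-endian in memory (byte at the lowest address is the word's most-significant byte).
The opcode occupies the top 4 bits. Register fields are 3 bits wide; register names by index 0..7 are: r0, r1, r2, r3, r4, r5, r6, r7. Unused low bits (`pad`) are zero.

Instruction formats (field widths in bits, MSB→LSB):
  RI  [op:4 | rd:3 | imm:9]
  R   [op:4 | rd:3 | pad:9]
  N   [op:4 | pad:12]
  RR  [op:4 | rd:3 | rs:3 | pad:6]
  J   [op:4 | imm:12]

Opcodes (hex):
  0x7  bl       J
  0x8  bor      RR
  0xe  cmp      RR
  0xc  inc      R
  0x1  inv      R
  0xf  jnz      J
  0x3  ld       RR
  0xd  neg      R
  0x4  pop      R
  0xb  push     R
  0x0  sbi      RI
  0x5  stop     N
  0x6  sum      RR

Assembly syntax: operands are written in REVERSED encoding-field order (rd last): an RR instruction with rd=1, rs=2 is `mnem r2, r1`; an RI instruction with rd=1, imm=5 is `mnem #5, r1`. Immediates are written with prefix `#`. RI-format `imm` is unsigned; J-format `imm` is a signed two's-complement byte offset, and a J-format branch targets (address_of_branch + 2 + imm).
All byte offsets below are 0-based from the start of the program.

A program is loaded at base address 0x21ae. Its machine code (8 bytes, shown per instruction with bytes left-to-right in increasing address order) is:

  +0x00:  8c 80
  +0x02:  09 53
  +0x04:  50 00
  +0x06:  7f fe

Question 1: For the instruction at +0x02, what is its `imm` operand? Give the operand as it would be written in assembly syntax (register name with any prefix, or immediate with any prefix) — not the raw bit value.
#339

@+02  big-endian(09 53) = 0x0953
  op=0x0953>>12=0x0 ⇒ sbi (RI)
  rd: (w>>9)&0x7=0x4 → r4
  imm: (w>>0)&0x1ff=0x153 → #339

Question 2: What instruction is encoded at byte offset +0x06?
@+06  big-endian(7f fe) = 0x7ffe
  op=0x7ffe>>12=0x7 ⇒ bl (J)
  [11:0] imm=4094 (s12→-2) = #-2

bl #-2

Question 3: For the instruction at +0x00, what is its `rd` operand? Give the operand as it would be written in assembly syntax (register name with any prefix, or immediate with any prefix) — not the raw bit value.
r6

+0x00: 8c 80 ⇒ word 0x8c80 (big)
  top 4b → 0x8 → bor [RR]
  [11:9] rd=6 = r6
  [8:6] rs=2 = r2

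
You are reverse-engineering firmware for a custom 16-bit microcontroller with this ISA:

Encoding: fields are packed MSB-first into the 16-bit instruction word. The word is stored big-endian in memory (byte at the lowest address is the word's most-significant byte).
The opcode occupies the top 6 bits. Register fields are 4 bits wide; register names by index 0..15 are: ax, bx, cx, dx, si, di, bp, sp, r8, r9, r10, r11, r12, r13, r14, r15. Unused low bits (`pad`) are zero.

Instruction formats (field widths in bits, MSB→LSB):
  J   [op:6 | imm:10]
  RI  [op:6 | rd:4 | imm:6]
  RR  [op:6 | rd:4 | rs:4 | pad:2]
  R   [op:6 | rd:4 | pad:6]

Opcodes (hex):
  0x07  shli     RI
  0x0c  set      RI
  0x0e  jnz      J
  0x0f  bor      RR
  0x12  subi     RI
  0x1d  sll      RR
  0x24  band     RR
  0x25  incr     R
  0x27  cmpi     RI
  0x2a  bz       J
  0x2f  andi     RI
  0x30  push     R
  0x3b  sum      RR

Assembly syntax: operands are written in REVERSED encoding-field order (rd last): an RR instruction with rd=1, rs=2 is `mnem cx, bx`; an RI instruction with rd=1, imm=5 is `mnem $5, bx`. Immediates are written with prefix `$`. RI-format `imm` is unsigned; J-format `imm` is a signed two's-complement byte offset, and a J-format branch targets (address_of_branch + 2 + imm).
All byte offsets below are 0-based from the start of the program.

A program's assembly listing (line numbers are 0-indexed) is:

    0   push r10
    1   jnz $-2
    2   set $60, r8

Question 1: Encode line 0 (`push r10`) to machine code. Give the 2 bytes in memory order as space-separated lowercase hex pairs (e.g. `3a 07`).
line 0 (push): pack op=0x30:6|rd=10:4|pad=0:6 = 0xc280; big→ c2 80

c2 80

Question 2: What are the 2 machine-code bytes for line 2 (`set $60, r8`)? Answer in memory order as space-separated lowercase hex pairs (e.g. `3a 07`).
2. set fields op=0xc:6|rd=8:4|imm=60:6 → word 323ch → 32 3c

32 3c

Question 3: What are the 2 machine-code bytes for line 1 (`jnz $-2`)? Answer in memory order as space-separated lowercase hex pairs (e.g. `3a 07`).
L1: jnz op=0xe:6|imm=-2:10 ⇒ 0x3bfe ⇒ big 3b fe

3b fe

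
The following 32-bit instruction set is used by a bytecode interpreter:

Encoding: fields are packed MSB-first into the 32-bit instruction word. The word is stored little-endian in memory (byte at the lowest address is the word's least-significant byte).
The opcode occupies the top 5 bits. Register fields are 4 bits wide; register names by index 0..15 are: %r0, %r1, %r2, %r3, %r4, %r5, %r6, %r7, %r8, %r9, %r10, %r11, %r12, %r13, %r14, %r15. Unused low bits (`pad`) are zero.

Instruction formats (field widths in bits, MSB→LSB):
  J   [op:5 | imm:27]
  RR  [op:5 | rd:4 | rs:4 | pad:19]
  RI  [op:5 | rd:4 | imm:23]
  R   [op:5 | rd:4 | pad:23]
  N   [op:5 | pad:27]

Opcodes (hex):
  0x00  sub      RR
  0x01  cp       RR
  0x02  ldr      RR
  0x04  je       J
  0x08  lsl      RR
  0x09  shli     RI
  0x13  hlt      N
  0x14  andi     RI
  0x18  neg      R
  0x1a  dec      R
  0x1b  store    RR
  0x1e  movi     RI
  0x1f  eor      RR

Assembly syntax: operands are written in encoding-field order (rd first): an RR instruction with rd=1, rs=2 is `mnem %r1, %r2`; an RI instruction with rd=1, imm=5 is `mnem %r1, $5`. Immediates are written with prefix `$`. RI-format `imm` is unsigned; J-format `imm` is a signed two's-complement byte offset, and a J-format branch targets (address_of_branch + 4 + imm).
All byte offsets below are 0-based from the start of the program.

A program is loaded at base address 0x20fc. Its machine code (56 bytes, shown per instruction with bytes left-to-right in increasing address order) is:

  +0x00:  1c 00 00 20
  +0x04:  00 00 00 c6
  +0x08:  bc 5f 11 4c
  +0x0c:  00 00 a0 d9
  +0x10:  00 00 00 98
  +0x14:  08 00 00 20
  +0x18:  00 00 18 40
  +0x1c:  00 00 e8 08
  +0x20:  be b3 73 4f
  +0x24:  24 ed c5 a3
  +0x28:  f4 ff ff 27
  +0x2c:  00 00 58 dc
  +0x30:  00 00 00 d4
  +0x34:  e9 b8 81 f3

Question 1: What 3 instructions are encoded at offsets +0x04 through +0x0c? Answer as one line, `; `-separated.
@+04  little-endian(00 00 00 c6) = 0xc6000000
  opcode bits[31:27]=0x18: neg/R
  rd@[26:23]=0xc ⇒ %r12
@+08  little-endian(bc 5f 11 4c) = 0x4c115fbc
  opcode bits[31:27]=0x9: shli/RI
  rd@[26:23]=0x8 ⇒ %r8
  imm@[22:0]=0x115fbc ⇒ $1138620
@+0c  little-endian(00 00 a0 d9) = 0xd9a00000
  opcode bits[31:27]=0x1b: store/RR
  rd@[26:23]=0x3 ⇒ %r3
  rs@[22:19]=0x4 ⇒ %r4

neg %r12; shli %r8, $1138620; store %r3, %r4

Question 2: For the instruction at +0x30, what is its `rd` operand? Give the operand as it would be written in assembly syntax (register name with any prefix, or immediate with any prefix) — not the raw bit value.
[30] 00 00 00 d4 → 0xd4000000
  op=0xd4000000>>27=0x1a ⇒ dec (R)
  rd: (w>>23)&0xf=0x8 → %r8

%r8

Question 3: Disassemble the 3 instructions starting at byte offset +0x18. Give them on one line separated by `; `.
off 0x18: read 00 00 18 40 as little → 0x40180000
  opcode bits[31:27]=0x8: lsl/RR
  rd: (w>>23)&0xf=0x0 → %r0
  rs: (w>>19)&0xf=0x3 → %r3
off 0x1c: read 00 00 e8 08 as little → 0x08e80000
  opcode bits[31:27]=0x1: cp/RR
  rd: (w>>23)&0xf=0x1 → %r1
  rs: (w>>19)&0xf=0xd → %r13
off 0x20: read be b3 73 4f as little → 0x4f73b3be
  opcode bits[31:27]=0x9: shli/RI
  rd: (w>>23)&0xf=0xe → %r14
  imm: (w>>0)&0x7fffff=0x73b3be → $7582654

lsl %r0, %r3; cp %r1, %r13; shli %r14, $7582654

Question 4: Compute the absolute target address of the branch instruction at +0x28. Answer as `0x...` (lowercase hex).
0x211c

[28] f4 ff ff 27 → 0x27fffff4
  top 5b → 0x4 → je [J]
  [26:0] imm=134217716 (s27→-12) = $-12
  target = base 0x20fc + off 0x28 + 4 + imm -12 = 0x211c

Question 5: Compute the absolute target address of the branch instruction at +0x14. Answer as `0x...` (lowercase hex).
0x211c

@+14  little-endian(08 00 00 20) = 0x20000008
  top 5b → 0x4 → je [J]
  imm@[26:0]=0x8 ⇒ $8
  target = base 0x20fc + off 0x14 + 4 + imm 8 = 0x211c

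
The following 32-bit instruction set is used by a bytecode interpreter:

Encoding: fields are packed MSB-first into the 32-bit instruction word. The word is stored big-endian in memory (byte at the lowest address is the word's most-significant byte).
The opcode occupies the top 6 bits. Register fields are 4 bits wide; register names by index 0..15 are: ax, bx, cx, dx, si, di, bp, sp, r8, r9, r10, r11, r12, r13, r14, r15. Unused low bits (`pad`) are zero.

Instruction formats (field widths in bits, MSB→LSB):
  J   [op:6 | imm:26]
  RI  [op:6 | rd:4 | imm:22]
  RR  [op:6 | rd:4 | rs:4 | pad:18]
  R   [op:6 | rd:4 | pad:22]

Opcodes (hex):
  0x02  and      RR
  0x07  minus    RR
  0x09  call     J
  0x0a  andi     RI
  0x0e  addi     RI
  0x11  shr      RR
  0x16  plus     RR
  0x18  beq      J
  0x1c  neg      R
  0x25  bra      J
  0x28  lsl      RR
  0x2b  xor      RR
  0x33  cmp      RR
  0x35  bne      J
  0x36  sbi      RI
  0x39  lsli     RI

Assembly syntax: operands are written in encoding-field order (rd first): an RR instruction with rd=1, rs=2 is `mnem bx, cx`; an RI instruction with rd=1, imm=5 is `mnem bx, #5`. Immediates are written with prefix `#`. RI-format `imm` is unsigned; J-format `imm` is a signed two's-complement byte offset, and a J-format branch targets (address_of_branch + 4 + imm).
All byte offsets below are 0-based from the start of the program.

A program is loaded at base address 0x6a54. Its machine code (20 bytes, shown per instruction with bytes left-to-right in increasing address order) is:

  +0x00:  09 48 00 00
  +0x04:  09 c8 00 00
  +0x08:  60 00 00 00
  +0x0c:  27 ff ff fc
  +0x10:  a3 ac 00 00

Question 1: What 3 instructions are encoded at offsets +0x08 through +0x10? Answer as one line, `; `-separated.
[08] 60 00 00 00 → 0x60000000
  opcode bits[31:26]=0x18: beq/J
  imm@[25:0]=0x0 ⇒ #0
[0c] 27 ff ff fc → 0x27fffffc
  opcode bits[31:26]=0x9: call/J
  imm@[25:0]=0x3fffffc (s26→-4) ⇒ #-4
[10] a3 ac 00 00 → 0xa3ac0000
  opcode bits[31:26]=0x28: lsl/RR
  rd@[25:22]=0xe ⇒ r14
  rs@[21:18]=0xb ⇒ r11

beq #0; call #-4; lsl r14, r11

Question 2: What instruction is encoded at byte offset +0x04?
and sp, cx

@+04  big-endian(09 c8 00 00) = 0x09c80000
  op=0x09c80000>>26=0x2 ⇒ and (RR)
  rd@[25:22]=0x7 ⇒ sp
  rs@[21:18]=0x2 ⇒ cx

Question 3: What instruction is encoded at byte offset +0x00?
and di, cx

@+00  big-endian(09 48 00 00) = 0x09480000
  top 6b → 0x2 → and [RR]
  rd: (w>>22)&0xf=0x5 → di
  rs: (w>>18)&0xf=0x2 → cx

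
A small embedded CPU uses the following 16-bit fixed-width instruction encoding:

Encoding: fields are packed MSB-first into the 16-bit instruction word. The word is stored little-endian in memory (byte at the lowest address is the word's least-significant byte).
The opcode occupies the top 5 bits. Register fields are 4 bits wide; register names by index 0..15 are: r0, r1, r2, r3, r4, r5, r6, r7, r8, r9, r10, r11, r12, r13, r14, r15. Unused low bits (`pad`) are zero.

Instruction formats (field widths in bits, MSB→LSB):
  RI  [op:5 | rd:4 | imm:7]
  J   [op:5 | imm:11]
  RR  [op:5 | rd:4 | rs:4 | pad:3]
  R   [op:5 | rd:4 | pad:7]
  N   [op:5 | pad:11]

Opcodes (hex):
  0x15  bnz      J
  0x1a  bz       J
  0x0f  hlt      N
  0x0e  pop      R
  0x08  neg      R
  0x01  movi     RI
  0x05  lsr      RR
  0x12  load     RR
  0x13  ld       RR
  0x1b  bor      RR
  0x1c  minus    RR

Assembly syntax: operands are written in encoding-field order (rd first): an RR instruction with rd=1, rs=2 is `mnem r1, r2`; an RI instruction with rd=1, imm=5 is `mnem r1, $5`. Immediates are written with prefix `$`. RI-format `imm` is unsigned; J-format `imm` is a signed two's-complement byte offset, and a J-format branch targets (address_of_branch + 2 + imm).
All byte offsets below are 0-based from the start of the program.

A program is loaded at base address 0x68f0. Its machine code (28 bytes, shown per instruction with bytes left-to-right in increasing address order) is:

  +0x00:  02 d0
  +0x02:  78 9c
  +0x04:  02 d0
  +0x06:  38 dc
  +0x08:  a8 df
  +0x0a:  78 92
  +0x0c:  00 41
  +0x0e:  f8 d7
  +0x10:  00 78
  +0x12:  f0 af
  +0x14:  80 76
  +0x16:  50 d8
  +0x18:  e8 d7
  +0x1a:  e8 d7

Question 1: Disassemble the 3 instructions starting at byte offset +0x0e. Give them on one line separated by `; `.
+0x0e: f8 d7 ⇒ word 0xd7f8 (little)
  op=0xd7f8>>11=0x1a ⇒ bz (J)
  imm: (w>>0)&0x7ff=0x7f8 (s11→-8) → $-8
+0x10: 00 78 ⇒ word 0x7800 (little)
  op=0x7800>>11=0xf ⇒ hlt (N)
+0x12: f0 af ⇒ word 0xaff0 (little)
  op=0xaff0>>11=0x15 ⇒ bnz (J)
  imm: (w>>0)&0x7ff=0x7f0 (s11→-16) → $-16

bz $-8; hlt; bnz $-16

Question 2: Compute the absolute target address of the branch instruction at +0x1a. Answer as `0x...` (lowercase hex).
0x68f4

@+1a  little-endian(e8 d7) = 0xd7e8
  top 5b → 0x1a → bz [J]
  imm: (w>>0)&0x7ff=0x7e8 (s11→-24) → $-24
  target = base 0x68f0 + off 0x1a + 2 + imm -24 = 0x68f4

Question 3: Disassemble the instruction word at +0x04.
bz $2

+0x04: 02 d0 ⇒ word 0xd002 (little)
  top 5b → 0x1a → bz [J]
  [10:0] imm=2 = $2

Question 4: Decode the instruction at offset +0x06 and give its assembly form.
[06] 38 dc → 0xdc38
  top 5b → 0x1b → bor [RR]
  rd: (w>>7)&0xf=0x8 → r8
  rs: (w>>3)&0xf=0x7 → r7

bor r8, r7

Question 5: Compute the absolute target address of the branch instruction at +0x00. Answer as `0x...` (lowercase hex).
off 0x00: read 02 d0 as little → 0xd002
  opcode bits[15:11]=0x1a: bz/J
  imm@[10:0]=0x2 ⇒ $2
  target = base 0x68f0 + off 0x00 + 2 + imm 2 = 0x68f4

0x68f4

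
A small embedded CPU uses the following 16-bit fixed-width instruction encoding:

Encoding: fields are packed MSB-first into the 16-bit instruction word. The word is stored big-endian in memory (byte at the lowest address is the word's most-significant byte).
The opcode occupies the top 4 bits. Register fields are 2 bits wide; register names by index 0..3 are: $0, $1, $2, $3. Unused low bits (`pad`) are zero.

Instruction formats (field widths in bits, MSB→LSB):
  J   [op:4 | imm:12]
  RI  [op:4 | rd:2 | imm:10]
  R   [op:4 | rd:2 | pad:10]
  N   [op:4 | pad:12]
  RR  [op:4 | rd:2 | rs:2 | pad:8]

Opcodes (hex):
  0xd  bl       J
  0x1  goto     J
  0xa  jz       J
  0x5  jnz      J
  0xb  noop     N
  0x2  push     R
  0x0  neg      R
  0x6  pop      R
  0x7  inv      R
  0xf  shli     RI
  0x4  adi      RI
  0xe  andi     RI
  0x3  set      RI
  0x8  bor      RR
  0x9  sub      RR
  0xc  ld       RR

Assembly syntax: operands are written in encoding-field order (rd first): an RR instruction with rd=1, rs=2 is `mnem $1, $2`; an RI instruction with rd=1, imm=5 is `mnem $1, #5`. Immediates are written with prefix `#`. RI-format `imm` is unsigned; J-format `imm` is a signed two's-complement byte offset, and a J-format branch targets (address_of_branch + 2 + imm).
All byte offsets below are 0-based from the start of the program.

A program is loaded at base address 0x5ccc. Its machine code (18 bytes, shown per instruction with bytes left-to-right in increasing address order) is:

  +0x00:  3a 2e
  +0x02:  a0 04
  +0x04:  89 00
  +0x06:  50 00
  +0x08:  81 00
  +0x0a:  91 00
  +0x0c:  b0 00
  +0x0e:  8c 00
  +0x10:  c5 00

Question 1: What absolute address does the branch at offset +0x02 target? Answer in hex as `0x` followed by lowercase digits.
0x5cd4

[02] a0 04 → 0xa004
  op=0xa004>>12=0xa ⇒ jz (J)
  imm: (w>>0)&0xfff=0x4 → #4
  target = base 0x5ccc + off 0x02 + 2 + imm 4 = 0x5cd4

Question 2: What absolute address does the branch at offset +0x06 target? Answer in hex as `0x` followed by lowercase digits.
0x5cd4

off 0x06: read 50 00 as big → 0x5000
  opcode bits[15:12]=0x5: jnz/J
  imm@[11:0]=0x0 ⇒ #0
  target = base 0x5ccc + off 0x06 + 2 + imm 0 = 0x5cd4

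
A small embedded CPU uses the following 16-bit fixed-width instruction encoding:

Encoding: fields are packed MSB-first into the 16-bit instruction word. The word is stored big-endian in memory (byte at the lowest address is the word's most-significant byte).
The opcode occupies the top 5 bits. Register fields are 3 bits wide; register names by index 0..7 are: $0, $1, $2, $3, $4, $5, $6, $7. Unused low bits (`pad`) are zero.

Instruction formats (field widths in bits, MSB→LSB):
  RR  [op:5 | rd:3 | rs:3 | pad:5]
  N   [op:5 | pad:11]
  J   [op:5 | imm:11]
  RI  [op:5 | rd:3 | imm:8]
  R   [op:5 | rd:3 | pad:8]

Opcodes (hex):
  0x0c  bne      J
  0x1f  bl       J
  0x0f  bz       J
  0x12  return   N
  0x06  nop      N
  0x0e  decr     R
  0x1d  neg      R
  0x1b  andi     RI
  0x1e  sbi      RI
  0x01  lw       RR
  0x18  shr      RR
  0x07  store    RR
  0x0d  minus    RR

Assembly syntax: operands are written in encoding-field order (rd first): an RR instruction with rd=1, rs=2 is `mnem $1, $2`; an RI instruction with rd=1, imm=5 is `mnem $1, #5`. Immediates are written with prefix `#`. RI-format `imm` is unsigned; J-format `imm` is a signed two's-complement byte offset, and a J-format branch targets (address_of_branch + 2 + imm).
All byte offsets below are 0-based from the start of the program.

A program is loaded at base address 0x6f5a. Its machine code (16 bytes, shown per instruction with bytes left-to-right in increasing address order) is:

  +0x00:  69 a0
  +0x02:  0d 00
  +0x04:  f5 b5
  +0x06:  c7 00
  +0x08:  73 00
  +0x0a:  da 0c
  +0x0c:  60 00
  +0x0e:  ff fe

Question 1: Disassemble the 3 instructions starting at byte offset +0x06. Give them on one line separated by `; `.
shr $7, $0; decr $3; andi $2, #12

[06] c7 00 → 0xc700
  op=0xc700>>11=0x18 ⇒ shr (RR)
  [10:8] rd=7 = $7
  [7:5] rs=0 = $0
[08] 73 00 → 0x7300
  op=0x7300>>11=0xe ⇒ decr (R)
  [10:8] rd=3 = $3
[0a] da 0c → 0xda0c
  op=0xda0c>>11=0x1b ⇒ andi (RI)
  [10:8] rd=2 = $2
  [7:0] imm=12 = #12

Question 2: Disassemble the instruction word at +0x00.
minus $1, $5

[00] 69 a0 → 0x69a0
  opcode bits[15:11]=0xd: minus/RR
  rd: (w>>8)&0x7=0x1 → $1
  rs: (w>>5)&0x7=0x5 → $5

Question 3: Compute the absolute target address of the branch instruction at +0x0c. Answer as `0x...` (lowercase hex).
0x6f68

@+0c  big-endian(60 00) = 0x6000
  opcode bits[15:11]=0xc: bne/J
  [10:0] imm=0 = #0
  target = base 0x6f5a + off 0x0c + 2 + imm 0 = 0x6f68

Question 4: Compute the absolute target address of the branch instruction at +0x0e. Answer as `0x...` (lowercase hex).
0x6f68

[0e] ff fe → 0xfffe
  op=0xfffe>>11=0x1f ⇒ bl (J)
  [10:0] imm=2046 (s11→-2) = #-2
  target = base 0x6f5a + off 0x0e + 2 + imm -2 = 0x6f68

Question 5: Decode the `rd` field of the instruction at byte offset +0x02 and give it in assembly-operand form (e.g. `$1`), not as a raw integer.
+0x02: 0d 00 ⇒ word 0x0d00 (big)
  op=0x0d00>>11=0x1 ⇒ lw (RR)
  [10:8] rd=5 = $5
  [7:5] rs=0 = $0

$5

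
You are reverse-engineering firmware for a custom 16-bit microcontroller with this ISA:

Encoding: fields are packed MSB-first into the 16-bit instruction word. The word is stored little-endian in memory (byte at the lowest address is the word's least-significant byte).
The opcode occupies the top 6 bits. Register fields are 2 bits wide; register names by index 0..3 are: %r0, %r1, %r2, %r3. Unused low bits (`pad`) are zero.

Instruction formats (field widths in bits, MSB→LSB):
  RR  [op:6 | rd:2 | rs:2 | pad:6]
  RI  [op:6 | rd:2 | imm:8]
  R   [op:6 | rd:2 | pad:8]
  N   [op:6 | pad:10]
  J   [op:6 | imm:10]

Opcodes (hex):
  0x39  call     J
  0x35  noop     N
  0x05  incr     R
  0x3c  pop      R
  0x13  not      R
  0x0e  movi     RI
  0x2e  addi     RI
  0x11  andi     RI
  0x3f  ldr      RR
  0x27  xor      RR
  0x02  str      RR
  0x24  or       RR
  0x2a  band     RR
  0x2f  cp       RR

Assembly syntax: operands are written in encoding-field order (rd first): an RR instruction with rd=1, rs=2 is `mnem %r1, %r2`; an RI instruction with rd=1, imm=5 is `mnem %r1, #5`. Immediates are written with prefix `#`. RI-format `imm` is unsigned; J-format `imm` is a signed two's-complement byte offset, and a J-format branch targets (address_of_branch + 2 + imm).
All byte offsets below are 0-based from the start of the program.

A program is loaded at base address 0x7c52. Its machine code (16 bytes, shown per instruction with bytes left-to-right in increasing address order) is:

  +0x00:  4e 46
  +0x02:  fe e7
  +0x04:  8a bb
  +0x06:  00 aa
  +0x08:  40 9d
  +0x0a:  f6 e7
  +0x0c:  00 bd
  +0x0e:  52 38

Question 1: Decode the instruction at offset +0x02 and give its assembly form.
off 0x02: read fe e7 as little → 0xe7fe
  op=0xe7fe>>10=0x39 ⇒ call (J)
  imm@[9:0]=0x3fe (s10→-2) ⇒ #-2

call #-2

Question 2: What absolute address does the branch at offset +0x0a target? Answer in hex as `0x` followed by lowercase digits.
0x7c54

off 0x0a: read f6 e7 as little → 0xe7f6
  top 6b → 0x39 → call [J]
  imm@[9:0]=0x3f6 (s10→-10) ⇒ #-10
  target = base 0x7c52 + off 0x0a + 2 + imm -10 = 0x7c54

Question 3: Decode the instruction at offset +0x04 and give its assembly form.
addi %r3, #138

[04] 8a bb → 0xbb8a
  top 6b → 0x2e → addi [RI]
  rd: (w>>8)&0x3=0x3 → %r3
  imm: (w>>0)&0xff=0x8a → #138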